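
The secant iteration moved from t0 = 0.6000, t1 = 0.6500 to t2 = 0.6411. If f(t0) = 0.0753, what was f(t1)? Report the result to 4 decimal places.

The secant line through (0.6000, 0.0753) and (0.6500, f(t1)) crosses zero at t2 = 0.6411.
So (0.6000, 0.0753), (0.6500, f(t1)), (0.6411, 0) are collinear:
f(t1) = 0.0753 · (0.6500 − 0.6411) / (0.6000 − 0.6411) = 0.0753 · (0.008900)/(-0.041100) = -0.016306

-0.0163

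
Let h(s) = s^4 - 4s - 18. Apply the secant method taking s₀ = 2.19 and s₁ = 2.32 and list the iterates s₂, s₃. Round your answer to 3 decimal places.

h(2.19) = -3.75742, h(2.32) = 1.69023
s₂ = 2.32000 − 1.69023·(2.32000 − 2.19000) / (1.69023 − (-3.75742)) = 2.32000 − (0.21973)/(5.44765) = 2.27967
h(2.27967) = -0.11117
s₃ = 2.27967 − (-0.11117)·(2.27967 − 2.32000) / (-0.11117 − 1.69023) = 2.27967 − (0.00448)/(-1.80140) = 2.28215

2.280, 2.282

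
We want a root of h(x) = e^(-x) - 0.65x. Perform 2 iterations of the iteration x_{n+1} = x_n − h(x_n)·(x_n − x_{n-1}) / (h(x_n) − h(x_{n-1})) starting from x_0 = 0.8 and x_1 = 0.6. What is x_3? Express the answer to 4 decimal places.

h(0.8) = -0.070671, h(0.6) = 0.158812
x_2 = 0.600000 − 0.158812·(0.600000 − 0.800000) / (0.158812 − (-0.070671)) = 0.600000 − (-0.031762)/(0.229483) = 0.738408
h(0.738408) = -0.002092
x_3 = 0.738408 − (-0.002092)·(0.738408 − 0.600000) / (-0.002092 − 0.158812) = 0.738408 − (-0.000289)/(-0.160903) = 0.736609

0.7366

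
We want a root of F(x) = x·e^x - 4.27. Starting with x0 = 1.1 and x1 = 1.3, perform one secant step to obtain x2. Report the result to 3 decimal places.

F(1.1) = -0.96542, F(1.3) = 0.50009
x2 = 1.30000 − 0.50009·(1.30000 − 1.10000) / (0.50009 − (-0.96542)) = 1.30000 − (0.10002)/(1.46550) = 1.23175

1.232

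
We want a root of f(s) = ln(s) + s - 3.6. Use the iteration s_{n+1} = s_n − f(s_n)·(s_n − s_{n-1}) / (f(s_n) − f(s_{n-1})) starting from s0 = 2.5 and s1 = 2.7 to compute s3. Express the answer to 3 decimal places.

2.632

f(2.5) = -0.18371, f(2.7) = 0.09325
s2 = 2.70000 − 0.09325·(2.70000 − 2.50000) / (0.09325 − (-0.18371)) = 2.70000 − (0.01865)/(0.27696) = 2.63266
f(2.63266) = 0.00066
s3 = 2.63266 − 0.00066·(2.63266 − 2.70000) / (0.00066 − 0.09325) = 2.63266 − (-0.00004)/(-0.09260) = 2.63218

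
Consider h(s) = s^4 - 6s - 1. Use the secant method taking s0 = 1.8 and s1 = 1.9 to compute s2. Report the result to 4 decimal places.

1.8673

h(1.8) = -1.302400, h(1.9) = 0.632100
s2 = 1.900000 − 0.632100·(1.900000 − 1.800000) / (0.632100 − (-1.302400)) = 1.900000 − (0.063210)/(1.934500) = 1.867325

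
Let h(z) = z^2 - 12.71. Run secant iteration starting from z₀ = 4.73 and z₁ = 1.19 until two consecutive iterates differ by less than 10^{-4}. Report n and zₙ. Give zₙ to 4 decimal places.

n = 7, zₙ = 3.5651

h(4.73) = 9.662900, h(1.19) = -11.293900
z₂ = 1.190000 − (-11.293900)·(-3.540000)/(-20.956800) = 3.097753;  |Δ| = 1.907753
h(3.097753) = -3.113924
z₃ = 3.097753 − (-3.113924)·(1.907753)/(8.179976) = 3.823990;  |Δ| = 0.726237
h(3.823990) = 1.912900
z₄ = 3.823990 − 1.912900·(0.726237)/(5.026824) = 3.547629;  |Δ| = 0.276361
h(3.547629) = -0.124328
z₅ = 3.547629 − (-0.124328)·(-0.276361)/(-2.037228) = 3.564495;  |Δ| = 0.016866
h(3.564495) = -0.004377
z₆ = 3.564495 − (-0.004377)·(0.016866)/(0.119952) = 3.565110;  |Δ| = 0.000615
h(3.565110) = 0.000011
z₇ = 3.565110 − 0.000011·(0.000615)/(0.004387) = 3.565109;  |Δ| = 0.000002
|z₇ − z₆| = 0.000002 < 10^{-4}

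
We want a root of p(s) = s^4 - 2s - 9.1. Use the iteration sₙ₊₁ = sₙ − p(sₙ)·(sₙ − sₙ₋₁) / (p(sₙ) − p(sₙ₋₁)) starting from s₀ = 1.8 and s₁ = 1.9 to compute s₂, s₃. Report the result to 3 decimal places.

1.894, 1.895

p(1.8) = -2.20240, p(1.9) = 0.13210
s₂ = 1.90000 − 0.13210·(1.90000 − 1.80000) / (0.13210 − (-2.20240)) = 1.90000 − (0.01321)/(2.33450) = 1.89434
p(1.89434) = -0.01114
s₃ = 1.89434 − (-0.01114)·(1.89434 − 1.90000) / (-0.01114 − 0.13210) = 1.89434 − (0.00006)/(-0.14324) = 1.89478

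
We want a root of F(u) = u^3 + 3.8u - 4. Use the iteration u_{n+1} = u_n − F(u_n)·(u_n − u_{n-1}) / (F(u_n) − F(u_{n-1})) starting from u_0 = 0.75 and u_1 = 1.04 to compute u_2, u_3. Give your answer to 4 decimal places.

0.8670, 0.8752

F(0.75) = -0.728125, F(1.04) = 1.076864
u_2 = 1.040000 − 1.076864·(1.040000 − 0.750000) / (1.076864 − (-0.728125)) = 1.040000 − (0.312291)/(1.804989) = 0.866985
F(0.866985) = -0.053778
u_3 = 0.866985 − (-0.053778)·(0.866985 − 1.040000) / (-0.053778 − 1.076864) = 0.866985 − (0.009304)/(-1.130642) = 0.875214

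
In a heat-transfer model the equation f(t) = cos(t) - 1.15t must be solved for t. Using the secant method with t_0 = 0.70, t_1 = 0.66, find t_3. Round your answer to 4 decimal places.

0.6775

f(0.70) = -0.040158, f(0.66) = 0.030992
t_2 = 0.660000 − 0.030992·(0.660000 − 0.700000) / (0.030992 − (-0.040158)) = 0.660000 − (-0.001240)/(0.071150) = 0.677424
f(0.677424) = 0.000153
t_3 = 0.677424 − 0.000153·(0.677424 − 0.660000) / (0.000153 − 0.030992) = 0.677424 − (0.000003)/(-0.030839) = 0.677510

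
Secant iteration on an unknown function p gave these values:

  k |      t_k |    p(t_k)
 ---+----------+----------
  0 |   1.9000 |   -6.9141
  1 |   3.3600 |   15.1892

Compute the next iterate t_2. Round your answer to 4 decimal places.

2.3567

t_2 = 3.3600 − 15.1892·(3.3600 − 1.9000) / (15.1892 − (-6.9141))
   = 3.3600 − (22.176232)/(22.103300) = 2.356700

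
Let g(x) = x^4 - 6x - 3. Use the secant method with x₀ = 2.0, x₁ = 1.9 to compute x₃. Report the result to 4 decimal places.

g(2.0) = 1.000000, g(1.9) = -1.367900
x₂ = 1.900000 − (-1.367900)·(1.900000 − 2.000000) / (-1.367900 − 1.000000) = 1.900000 − (0.136790)/(-2.367900) = 1.957768
g(1.957768) = -0.055815
x₃ = 1.957768 − (-0.055815)·(1.957768 − 1.900000) / (-0.055815 − (-1.367900)) = 1.957768 − (-0.003224)/(1.312085) = 1.960226

1.9602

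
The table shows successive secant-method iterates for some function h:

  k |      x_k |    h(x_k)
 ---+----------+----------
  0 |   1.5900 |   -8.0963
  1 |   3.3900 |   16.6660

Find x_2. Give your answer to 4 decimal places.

2.1785

x_2 = 3.3900 − 16.6660·(3.3900 − 1.5900) / (16.6660 − (-8.0963))
   = 3.3900 − (29.998800)/(24.762300) = 2.178529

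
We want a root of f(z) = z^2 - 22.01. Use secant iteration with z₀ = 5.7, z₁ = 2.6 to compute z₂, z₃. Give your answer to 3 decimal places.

4.437, 4.767

f(5.7) = 10.48000, f(2.6) = -15.25000
z₂ = 2.60000 − (-15.25000)·(2.60000 − 5.70000) / (-15.25000 − 10.48000) = 2.60000 − (47.27500)/(-25.73000) = 4.43735
f(4.43735) = -2.31993
z₃ = 4.43735 − (-2.31993)·(4.43735 − 2.60000) / (-2.31993 − (-15.25000)) = 4.43735 − (-4.26252)/(12.93007) = 4.76701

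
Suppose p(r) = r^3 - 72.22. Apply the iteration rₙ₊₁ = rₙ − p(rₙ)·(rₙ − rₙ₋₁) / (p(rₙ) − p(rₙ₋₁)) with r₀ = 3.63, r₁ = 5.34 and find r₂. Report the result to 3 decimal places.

4.029

p(3.63) = -24.38785, p(5.34) = 80.05330
r₂ = 5.34000 − 80.05330·(5.34000 − 3.63000) / (80.05330 − (-24.38785)) = 5.34000 − (136.89115)/(104.44116) = 4.02930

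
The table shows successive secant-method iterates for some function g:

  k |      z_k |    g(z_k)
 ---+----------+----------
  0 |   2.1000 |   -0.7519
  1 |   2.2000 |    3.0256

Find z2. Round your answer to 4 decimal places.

z2 = 2.2000 − 3.0256·(2.2000 − 2.1000) / (3.0256 − (-0.7519))
   = 2.2000 − (0.302560)/(3.777500) = 2.119905

2.1199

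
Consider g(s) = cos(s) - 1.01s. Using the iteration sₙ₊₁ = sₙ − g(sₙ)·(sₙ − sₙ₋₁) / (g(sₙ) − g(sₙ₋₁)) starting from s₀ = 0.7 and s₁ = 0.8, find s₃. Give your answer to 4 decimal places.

g(0.7) = 0.057842, g(0.8) = -0.111293
s₂ = 0.800000 − (-0.111293)·(0.800000 − 0.700000) / (-0.111293 − 0.057842) = 0.800000 − (-0.011129)/(-0.169135) = 0.734199
g(0.734199) = 0.000827
s₃ = 0.734199 − 0.000827·(0.734199 − 0.800000) / (0.000827 − (-0.111293)) = 0.734199 − (-0.000054)/(0.112120) = 0.734684

0.7347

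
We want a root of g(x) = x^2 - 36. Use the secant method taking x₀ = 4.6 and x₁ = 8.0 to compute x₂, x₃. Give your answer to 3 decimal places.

5.778, 5.968

g(4.6) = -14.84000, g(8.0) = 28.00000
x₂ = 8.00000 − 28.00000·(8.00000 − 4.60000) / (28.00000 − (-14.84000)) = 8.00000 − (95.20000)/(42.84000) = 5.77778
g(5.77778) = -2.61728
x₃ = 5.77778 − (-2.61728)·(5.77778 − 8.00000) / (-2.61728 − 28.00000) = 5.77778 − (5.81619)/(-30.61728) = 5.96774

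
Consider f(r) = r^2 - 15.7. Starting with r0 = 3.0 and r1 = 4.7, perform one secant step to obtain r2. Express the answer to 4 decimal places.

3.8701

f(3.0) = -6.700000, f(4.7) = 6.390000
r2 = 4.700000 − 6.390000·(4.700000 − 3.000000) / (6.390000 − (-6.700000)) = 4.700000 − (10.863000)/(13.090000) = 3.870130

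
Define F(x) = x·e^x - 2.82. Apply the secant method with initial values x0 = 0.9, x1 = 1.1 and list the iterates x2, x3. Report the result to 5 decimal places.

1.01116, 1.01802

F(0.9) = -0.6063572, F(1.1) = 0.4845826
x2 = 1.1000000 − 0.4845826·(1.1000000 − 0.9000000) / (0.4845826 − (-0.6063572)) = 1.1000000 − (0.0969165)/(1.0909398) = 1.0111624
F(1.0111624) = -0.0405228
x3 = 1.0111624 − (-0.0405228)·(1.0111624 − 1.1000000) / (-0.0405228 − 0.4845826) = 1.0111624 − (0.0035999)/(-0.5251054) = 1.0180180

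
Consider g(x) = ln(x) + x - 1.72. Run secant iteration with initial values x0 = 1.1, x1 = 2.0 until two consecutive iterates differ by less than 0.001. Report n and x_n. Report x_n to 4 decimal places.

g(1.1) = -0.524690, g(2.0) = 0.973147
x2 = 2.000000 − 0.973147·(0.900000)/(1.497837) = 1.415269;  |Δ| = 0.584731
g(1.415269) = 0.042588
x3 = 1.415269 − 0.042588·(-0.584731)/(-0.930559) = 1.388508;  |Δ| = 0.026761
g(1.388508) = -0.003263
x4 = 1.388508 − (-0.003263)·(-0.026761)/(-0.045850) = 1.390412;  |Δ| = 0.001904
g(1.390412) = 0.000012
x5 = 1.390412 − 0.000012·(0.001904)/(0.003275) = 1.390405;  |Δ| = 0.000007
|x5 − x4| = 0.000007 < 0.001

n = 5, x_n = 1.3904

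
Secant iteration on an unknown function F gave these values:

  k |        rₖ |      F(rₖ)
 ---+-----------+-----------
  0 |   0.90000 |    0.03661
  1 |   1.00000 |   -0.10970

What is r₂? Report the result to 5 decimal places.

0.92502

r₂ = 1.00000 − (-0.10970)·(1.00000 − 0.90000) / (-0.10970 − 0.03661)
   = 1.00000 − (-0.0109700)/(-0.1463100) = 0.9250222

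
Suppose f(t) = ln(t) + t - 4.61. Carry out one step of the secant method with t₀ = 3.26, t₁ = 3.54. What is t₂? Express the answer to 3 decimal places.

f(3.26) = -0.16827, f(3.54) = 0.19413
t₂ = 3.54000 − 0.19413·(3.54000 − 3.26000) / (0.19413 − (-0.16827)) = 3.54000 − (0.05436)/(0.36240) = 3.39001

3.390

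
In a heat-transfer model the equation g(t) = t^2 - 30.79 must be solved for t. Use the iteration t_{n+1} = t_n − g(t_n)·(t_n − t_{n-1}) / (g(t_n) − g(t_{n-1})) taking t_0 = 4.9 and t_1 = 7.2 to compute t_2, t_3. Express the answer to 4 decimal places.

5.4603, 5.5373

g(4.9) = -6.780000, g(7.2) = 21.050000
t_2 = 7.200000 − 21.050000·(7.200000 − 4.900000) / (21.050000 − (-6.780000)) = 7.200000 − (48.415000)/(27.830000) = 5.460331
g(5.460331) = -0.974790
t_3 = 5.460331 − (-0.974790)·(5.460331 − 7.200000) / (-0.974790 − 21.050000) = 5.460331 − (1.695812)/(-22.024790) = 5.537326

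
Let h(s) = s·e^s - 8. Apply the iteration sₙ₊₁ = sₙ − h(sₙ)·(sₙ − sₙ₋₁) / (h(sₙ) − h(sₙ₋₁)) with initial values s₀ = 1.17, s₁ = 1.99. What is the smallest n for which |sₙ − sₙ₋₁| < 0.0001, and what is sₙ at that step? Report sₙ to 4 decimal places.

n = 6, sₙ = 1.6058

h(1.17) = -4.230269, h(1.99) = 6.557912
s₂ = 1.990000 − 6.557912·(0.820000)/(10.788181) = 1.491539;  |Δ| = 0.498461
h(1.491539) = -1.371707
s₃ = 1.491539 − (-1.371707)·(-0.498461)/(-7.929619) = 1.577765;  |Δ| = 0.086226
h(1.577765) = -0.357118
s₄ = 1.577765 − (-0.357118)·(0.086226)/(1.014589) = 1.608115;  |Δ| = 0.030350
h(1.608115) = 0.029952
s₅ = 1.608115 − 0.029952·(0.030350)/(0.387069) = 1.605767;  |Δ| = 0.002349
h(1.605767) = -0.000584
s₆ = 1.605767 − (-0.000584)·(-0.002349)/(-0.030536) = 1.605812;  |Δ| = 0.000045
|s₆ − s₅| = 0.000045 < 0.0001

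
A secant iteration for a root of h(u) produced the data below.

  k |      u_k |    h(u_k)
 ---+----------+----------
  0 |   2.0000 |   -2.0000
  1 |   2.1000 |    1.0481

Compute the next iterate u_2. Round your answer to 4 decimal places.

2.0656

u_2 = 2.1000 − 1.0481·(2.1000 − 2.0000) / (1.0481 − (-2.0000))
   = 2.1000 − (0.104810)/(3.048100) = 2.065615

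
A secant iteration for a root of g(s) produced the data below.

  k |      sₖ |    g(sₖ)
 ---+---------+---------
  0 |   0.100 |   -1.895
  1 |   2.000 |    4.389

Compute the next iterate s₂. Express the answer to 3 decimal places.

0.673

s₂ = 2.000 − 4.389·(2.000 − 0.100) / (4.389 − (-1.895))
   = 2.000 − (8.33910)/(6.28400) = 0.67296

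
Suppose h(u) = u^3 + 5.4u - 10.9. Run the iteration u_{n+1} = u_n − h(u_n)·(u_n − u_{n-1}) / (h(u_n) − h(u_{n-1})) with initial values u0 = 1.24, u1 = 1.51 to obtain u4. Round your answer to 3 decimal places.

h(1.24) = -2.29738, h(1.51) = 0.69695
u2 = 1.51000 − 0.69695·(1.51000 − 1.24000) / (0.69695 − (-2.29738)) = 1.51000 − (0.18818)/(2.99433) = 1.44716
h(1.44716) = -0.05464
u3 = 1.44716 − (-0.05464)·(1.44716 − 1.51000) / (-0.05464 − 0.69695) = 1.44716 − (0.00343)/(-0.75159) = 1.45172
h(1.45172) = -0.00117
u4 = 1.45172 − (-0.00117)·(1.45172 − 1.44716) / (-0.00117 − (-0.05464)) = 1.45172 − (-0.00001)/(0.05347) = 1.45182

1.452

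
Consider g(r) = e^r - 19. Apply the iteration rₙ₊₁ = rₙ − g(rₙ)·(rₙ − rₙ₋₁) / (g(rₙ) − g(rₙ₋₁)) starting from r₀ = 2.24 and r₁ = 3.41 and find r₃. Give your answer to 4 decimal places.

g(2.24) = -9.606669, g(3.41) = 11.265244
r₂ = 3.410000 − 11.265244·(3.410000 − 2.240000) / (11.265244 − (-9.606669)) = 3.410000 − (13.180336)/(20.871913) = 2.778513
g(2.778513) = -2.904926
r₃ = 2.778513 − (-2.904926)·(2.778513 − 3.410000) / (-2.904926 − 11.265244) = 2.778513 − (1.834422)/(-14.170170) = 2.907970

2.9080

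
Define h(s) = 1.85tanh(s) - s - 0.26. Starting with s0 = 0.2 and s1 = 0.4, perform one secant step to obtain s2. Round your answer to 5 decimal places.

h(0.2) = -0.0948557, h(0.4) = 0.0429056
s2 = 0.4000000 − 0.0429056·(0.4000000 − 0.2000000) / (0.0429056 − (-0.0948557)) = 0.4000000 − (0.0085811)/(0.1377612) = 0.3377102

0.33771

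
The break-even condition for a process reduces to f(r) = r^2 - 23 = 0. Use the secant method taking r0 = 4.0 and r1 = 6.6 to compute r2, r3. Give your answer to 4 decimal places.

f(4.0) = -7.000000, f(6.6) = 20.560000
r2 = 6.600000 − 20.560000·(6.600000 − 4.000000) / (20.560000 − (-7.000000)) = 6.600000 − (53.456000)/(27.560000) = 4.660377
f(4.660377) = -1.280883
r3 = 4.660377 − (-1.280883)·(4.660377 − 6.600000) / (-1.280883 − 20.560000) = 4.660377 − (2.484429)/(-21.840883) = 4.774129

4.6604, 4.7741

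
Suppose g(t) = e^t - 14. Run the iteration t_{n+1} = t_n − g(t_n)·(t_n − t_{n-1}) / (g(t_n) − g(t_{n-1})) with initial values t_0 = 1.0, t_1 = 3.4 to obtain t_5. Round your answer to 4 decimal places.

2.6288

g(1.0) = -11.281718, g(3.4) = 15.964100
t_2 = 3.400000 − 15.964100·(3.400000 − 1.000000) / (15.964100 − (-11.281718)) = 3.400000 − (38.313840)/(27.245818) = 1.993772
g(1.993772) = -6.656822
t_3 = 1.993772 − (-6.656822)·(1.993772 − 3.400000) / (-6.656822 − 15.964100) = 1.993772 − (9.361011)/(-22.620922) = 2.407593
g(2.407593) = -2.892810
t_4 = 2.407593 − (-2.892810)·(2.407593 − 1.993772) / (-2.892810 − (-6.656822)) = 2.407593 − (-1.197105)/(3.764012) = 2.725632
g(2.725632) = 1.266064
t_5 = 2.725632 − 1.266064·(2.725632 − 2.407593) / (1.266064 − (-2.892810)) = 2.725632 − (0.402659)/(4.158874) = 2.628813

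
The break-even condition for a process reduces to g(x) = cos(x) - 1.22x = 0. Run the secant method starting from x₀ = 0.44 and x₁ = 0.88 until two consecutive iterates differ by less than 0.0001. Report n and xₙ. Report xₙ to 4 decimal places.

g(0.44) = 0.367952, g(0.88) = -0.436449
x₂ = 0.880000 − (-0.436449)·(0.440000)/(-0.804401) = 0.641266;  |Δ| = 0.238734
g(0.641266) = 0.018994
x₃ = 0.641266 − 0.018994·(-0.238734)/(0.455443) = 0.651223;  |Δ| = 0.009956
g(0.651223) = 0.000852
x₄ = 0.651223 − 0.000852·(0.009956)/(-0.018142) = 0.651690;  |Δ| = 0.000467
g(0.651690) = -0.000002
x₅ = 0.651690 − (-0.000002)·(0.000467)/(-0.000854) = 0.651689;  |Δ| = 0.000001
|x₅ − x₄| = 0.000001 < 0.0001

n = 5, xₙ = 0.6517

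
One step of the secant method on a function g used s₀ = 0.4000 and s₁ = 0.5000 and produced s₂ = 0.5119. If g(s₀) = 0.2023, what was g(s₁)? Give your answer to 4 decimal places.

The secant line through (0.4000, 0.2023) and (0.5000, g(s₁)) crosses zero at s₂ = 0.5119.
So (0.4000, 0.2023), (0.5000, g(s₁)), (0.5119, 0) are collinear:
g(s₁) = 0.2023 · (0.5000 − 0.5119) / (0.4000 − 0.5119) = 0.2023 · (-0.011900)/(-0.111900) = 0.021514

0.0215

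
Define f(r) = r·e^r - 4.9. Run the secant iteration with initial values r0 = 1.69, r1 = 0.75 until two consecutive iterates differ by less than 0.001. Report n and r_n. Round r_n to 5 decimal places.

n = 6, r_n = 1.31523

f(1.69) = 4.2589224, f(0.75) = -3.3122500
r2 = 0.7500000 − (-3.3122500)·(-0.9400000)/(-7.5711724) = 1.1612329;  |Δ| = 0.4112329
f(1.1612329) = -1.1911749
r3 = 1.1612329 − (-1.1911749)·(0.4112329)/(2.1210751) = 1.3921772;  |Δ| = 0.2309443
f(1.3921772) = 0.7015653
r4 = 1.3921772 − 0.7015653·(0.2309443)/(1.8927402) = 1.3065751;  |Δ| = 0.0856021
f(1.3065751) = -0.0741619
r5 = 1.3065751 − (-0.0741619)·(-0.0856021)/(-0.7757272) = 1.3147589;  |Δ| = 0.0081838
f(1.3147589) = -0.0040307
r6 = 1.3147589 − (-0.0040307)·(0.0081838)/(0.0701312) = 1.3152293;  |Δ| = 0.0004704
|r6 − r5| = 0.0004704 < 0.001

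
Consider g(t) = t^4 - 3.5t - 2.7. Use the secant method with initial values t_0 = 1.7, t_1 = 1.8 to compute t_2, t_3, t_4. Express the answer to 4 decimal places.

g(1.7) = -0.297900, g(1.8) = 1.497600
t_2 = 1.800000 − 1.497600·(1.800000 − 1.700000) / (1.497600 − (-0.297900)) = 1.800000 − (0.149760)/(1.795500) = 1.716591
g(1.716591) = -0.025110
t_3 = 1.716591 − (-0.025110)·(1.716591 − 1.800000) / (-0.025110 − 1.497600) = 1.716591 − (0.002094)/(-1.522710) = 1.717967
g(1.717967) = -0.002061
t_4 = 1.717967 − (-0.002061)·(1.717967 − 1.716591) / (-0.002061 − (-0.025110)) = 1.717967 − (-0.000003)/(0.023049) = 1.718090

1.7166, 1.7180, 1.7181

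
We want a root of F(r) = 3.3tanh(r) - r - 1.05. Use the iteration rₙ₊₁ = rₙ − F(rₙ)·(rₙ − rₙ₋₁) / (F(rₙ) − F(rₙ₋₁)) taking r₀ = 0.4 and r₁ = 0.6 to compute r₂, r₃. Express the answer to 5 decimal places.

0.52321, 0.51534

F(0.4) = -0.1961684, F(0.6) = 0.1222636
r₂ = 0.6000000 − 0.1222636·(0.6000000 − 0.4000000) / (0.1222636 − (-0.1961684)) = 0.6000000 − (0.0244527)/(0.3184320) = 0.5232090
F(0.5232090) = 0.0113616
r₃ = 0.5232090 − 0.0113616·(0.5232090 − 0.6000000) / (0.0113616 − 0.1222636) = 0.5232090 − (-0.0008725)/(-0.1109019) = 0.5153419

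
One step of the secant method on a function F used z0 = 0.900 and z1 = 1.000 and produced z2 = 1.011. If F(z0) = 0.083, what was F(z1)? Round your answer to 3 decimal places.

The secant line through (0.900, 0.083) and (1.000, F(z1)) crosses zero at z2 = 1.011.
So (0.900, 0.083), (1.000, F(z1)), (1.011, 0) are collinear:
F(z1) = 0.083 · (1.000 − 1.011) / (0.900 − 1.011) = 0.083 · (-0.01100)/(-0.11100) = 0.00823

0.008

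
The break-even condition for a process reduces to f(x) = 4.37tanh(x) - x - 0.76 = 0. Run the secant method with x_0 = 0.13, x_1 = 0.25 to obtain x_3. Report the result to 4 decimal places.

0.2307

f(0.13) = -0.325079, f(0.25) = 0.060295
x_2 = 0.250000 − 0.060295·(0.250000 − 0.130000) / (0.060295 − (-0.325079)) = 0.250000 − (0.007235)/(0.385373) = 0.231225
f(0.231225) = 0.001598
x_3 = 0.231225 − 0.001598·(0.231225 − 0.250000) / (0.001598 − 0.060295) = 0.231225 − (-0.000030)/(-0.058697) = 0.230714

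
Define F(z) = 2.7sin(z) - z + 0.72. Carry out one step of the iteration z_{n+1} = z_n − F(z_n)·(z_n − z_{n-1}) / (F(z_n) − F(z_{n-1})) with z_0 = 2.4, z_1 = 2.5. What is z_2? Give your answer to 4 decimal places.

F(2.4) = 0.143751, F(2.5) = -0.164125
z_2 = 2.500000 − (-0.164125)·(2.500000 − 2.400000) / (-0.164125 − 0.143751) = 2.500000 − (-0.016413)/(-0.307876) = 2.446691

2.4467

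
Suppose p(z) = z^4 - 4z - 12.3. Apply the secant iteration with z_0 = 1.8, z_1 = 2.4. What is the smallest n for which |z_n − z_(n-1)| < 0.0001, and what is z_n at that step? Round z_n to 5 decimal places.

n = 6, z_n = 2.13679

p(1.8) = -9.0024000, p(2.4) = 11.2776000
z_2 = 2.4000000 − 11.2776000·(0.6000000)/(20.2800000) = 2.0663432;  |Δ| = 0.3336568
p(2.0663432) = -2.3344011
z_3 = 2.0663432 − (-2.3344011)·(-0.3336568)/(-13.6120011) = 2.1235639;  |Δ| = 0.0572207
p(2.1235639) = -0.4584509
z_4 = 2.1235639 − (-0.4584509)·(0.0572207)/(1.8759502) = 2.1375477;  |Δ| = 0.0139838
p(2.1375477) = 0.0265780
z_5 = 2.1375477 − 0.0265780·(0.0139838)/(0.4850289) = 2.1367815;  |Δ| = 0.0007663
p(2.1367815) = -0.0002764
z_6 = 2.1367815 − (-0.0002764)·(-0.0007663)/(-0.0268544) = 2.1367894;  |Δ| = 0.0000079
|z_6 − z_5| = 0.0000079 < 0.0001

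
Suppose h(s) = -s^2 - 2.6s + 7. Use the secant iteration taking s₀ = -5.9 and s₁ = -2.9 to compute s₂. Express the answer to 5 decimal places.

h(-5.9) = -12.4700000, h(-2.9) = 6.1300000
s₂ = -2.9000000 − 6.1300000·(-2.9000000 − (-5.9000000)) / (6.1300000 − (-12.4700000)) = -2.9000000 − (18.3900000)/(18.6000000) = -3.8887097

-3.88871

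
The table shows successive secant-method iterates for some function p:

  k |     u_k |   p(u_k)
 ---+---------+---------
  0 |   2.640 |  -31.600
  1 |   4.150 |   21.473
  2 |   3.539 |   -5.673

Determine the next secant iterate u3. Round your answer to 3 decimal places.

u3 = 3.539 − (-5.673)·(3.539 − 4.150) / (-5.673 − 21.473)
   = 3.539 − (3.46620)/(-27.14600) = 3.66669

3.667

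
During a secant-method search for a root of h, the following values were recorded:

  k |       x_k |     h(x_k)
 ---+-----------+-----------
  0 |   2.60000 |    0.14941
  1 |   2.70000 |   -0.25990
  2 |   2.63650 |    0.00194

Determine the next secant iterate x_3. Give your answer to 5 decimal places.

x_3 = 2.63650 − 0.00194·(2.63650 − 2.70000) / (0.00194 − (-0.25990))
   = 2.63650 − (-0.0001232)/(0.2618400) = 2.6369705

2.63697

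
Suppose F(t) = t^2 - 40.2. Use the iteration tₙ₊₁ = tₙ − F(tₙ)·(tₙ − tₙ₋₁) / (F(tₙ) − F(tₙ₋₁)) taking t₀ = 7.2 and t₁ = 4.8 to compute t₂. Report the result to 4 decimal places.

F(7.2) = 11.640000, F(4.8) = -17.160000
t₂ = 4.800000 − (-17.160000)·(4.800000 − 7.200000) / (-17.160000 − 11.640000) = 4.800000 − (41.184000)/(-28.800000) = 6.230000

6.2300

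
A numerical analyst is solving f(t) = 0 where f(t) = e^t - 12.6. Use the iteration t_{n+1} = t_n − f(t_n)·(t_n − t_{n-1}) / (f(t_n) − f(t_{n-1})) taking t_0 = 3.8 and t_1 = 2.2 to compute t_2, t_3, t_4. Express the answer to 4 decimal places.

2.3603, 2.5652, 2.5309

f(3.8) = 32.101184, f(2.2) = -3.574987
t_2 = 2.200000 − (-3.574987)·(2.200000 − 3.800000) / (-3.574987 − 32.101184) = 2.200000 − (5.719978)/(-35.676171) = 2.360331
f(2.360331) = -2.005548
t_3 = 2.360331 − (-2.005548)·(2.360331 − 2.200000) / (-2.005548 − (-3.574987)) = 2.360331 − (-0.321550)/(1.569439) = 2.565213
f(2.565213) = 0.403427
t_4 = 2.565213 − 0.403427·(2.565213 − 2.360331) / (0.403427 − (-2.005548)) = 2.565213 − (0.082655)/(2.408975) = 2.530902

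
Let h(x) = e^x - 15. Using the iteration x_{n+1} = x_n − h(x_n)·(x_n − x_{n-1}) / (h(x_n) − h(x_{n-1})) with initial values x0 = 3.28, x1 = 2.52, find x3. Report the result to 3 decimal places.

2.713

h(3.28) = 11.57577, h(2.52) = -2.57140
x2 = 2.52000 − (-2.57140)·(2.52000 − 3.28000) / (-2.57140 − 11.57577) = 2.52000 − (1.95427)/(-14.14718) = 2.65814
h(2.65814) = -0.73030
x3 = 2.65814 − (-0.73030)·(2.65814 − 2.52000) / (-0.73030 − (-2.57140)) = 2.65814 − (-0.10088)/(1.84110) = 2.71293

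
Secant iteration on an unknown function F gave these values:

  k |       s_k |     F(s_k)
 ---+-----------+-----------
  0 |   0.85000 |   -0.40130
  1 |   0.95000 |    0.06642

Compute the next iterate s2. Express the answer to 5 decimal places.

0.93580

s2 = 0.95000 − 0.06642·(0.95000 − 0.85000) / (0.06642 − (-0.40130))
   = 0.95000 − (0.0066420)/(0.4677200) = 0.9357992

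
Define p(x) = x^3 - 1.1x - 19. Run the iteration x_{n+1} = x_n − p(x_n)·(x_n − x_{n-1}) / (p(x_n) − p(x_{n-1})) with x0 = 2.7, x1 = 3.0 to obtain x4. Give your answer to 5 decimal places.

p(2.7) = -2.2870000, p(3.0) = 4.7000000
x2 = 3.0000000 − 4.7000000·(3.0000000 − 2.7000000) / (4.7000000 − (-2.2870000)) = 3.0000000 − (1.4100000)/(6.9870000) = 2.7981967
p(2.7981967) = -0.1684038
x3 = 2.7981967 − (-0.1684038)·(2.7981967 − 3.0000000) / (-0.1684038 − 4.7000000) = 2.7981967 − (0.0339844)/(-4.8684038) = 2.8051773
p(2.8051773) = -0.0117004
x4 = 2.8051773 − (-0.0117004)·(2.8051773 − 2.7981967) / (-0.0117004 − (-0.1684038)) = 2.8051773 − (-0.0000817)/(0.1567033) = 2.8056985

2.80570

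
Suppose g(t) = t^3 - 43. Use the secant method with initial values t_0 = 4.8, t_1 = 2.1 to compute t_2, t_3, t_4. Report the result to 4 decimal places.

2.9990, 3.8125, 3.4574

g(4.8) = 67.592000, g(2.1) = -33.739000
t_2 = 2.100000 − (-33.739000)·(2.100000 − 4.800000) / (-33.739000 − 67.592000) = 2.100000 − (91.095300)/(-101.331000) = 2.998987
g(2.998987) = -16.027329
t_3 = 2.998987 − (-16.027329)·(2.998987 − 2.100000) / (-16.027329 − (-33.739000)) = 2.998987 − (-14.408368)/(17.711671) = 3.812483
g(3.812483) = 12.414549
t_4 = 3.812483 − 12.414549·(3.812483 − 2.998987) / (12.414549 − (-16.027329)) = 3.812483 − (10.099182)/(28.441878) = 3.457402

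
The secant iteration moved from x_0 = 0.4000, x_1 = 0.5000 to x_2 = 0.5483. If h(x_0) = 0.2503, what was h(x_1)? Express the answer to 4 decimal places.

0.0815

The secant line through (0.4000, 0.2503) and (0.5000, h(x_1)) crosses zero at x_2 = 0.5483.
So (0.4000, 0.2503), (0.5000, h(x_1)), (0.5483, 0) are collinear:
h(x_1) = 0.2503 · (0.5000 − 0.5483) / (0.4000 − 0.5483) = 0.2503 · (-0.048300)/(-0.148300) = 0.081520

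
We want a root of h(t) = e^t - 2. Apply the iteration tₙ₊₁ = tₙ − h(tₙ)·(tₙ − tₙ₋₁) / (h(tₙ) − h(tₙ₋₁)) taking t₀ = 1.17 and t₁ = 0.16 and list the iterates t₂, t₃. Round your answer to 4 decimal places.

h(1.17) = 1.221993, h(0.16) = -0.826489
t₂ = 0.160000 − (-0.826489)·(0.160000 − 1.170000) / (-0.826489 − 1.221993) = 0.160000 − (0.834754)/(-2.048482) = 0.567499
h(0.567499) = -0.236150
t₃ = 0.567499 − (-0.236150)·(0.567499 − 0.160000) / (-0.236150 − (-0.826489)) = 0.567499 − (-0.096231)/(0.590339) = 0.730508

0.5675, 0.7305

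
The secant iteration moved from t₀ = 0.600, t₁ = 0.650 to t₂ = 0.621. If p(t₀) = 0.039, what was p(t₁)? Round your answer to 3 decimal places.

The secant line through (0.600, 0.039) and (0.650, p(t₁)) crosses zero at t₂ = 0.621.
So (0.600, 0.039), (0.650, p(t₁)), (0.621, 0) are collinear:
p(t₁) = 0.039 · (0.650 − 0.621) / (0.600 − 0.621) = 0.039 · (0.02900)/(-0.02100) = -0.05386

-0.054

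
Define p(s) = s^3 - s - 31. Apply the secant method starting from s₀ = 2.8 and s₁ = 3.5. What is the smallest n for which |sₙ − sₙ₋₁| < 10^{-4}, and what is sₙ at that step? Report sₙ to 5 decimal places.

p(2.8) = -11.8480000, p(3.5) = 8.3750000
s₂ = 3.5000000 − 8.3750000·(0.7000000)/(20.2230000) = 3.2101073;  |Δ| = 0.2898927
p(3.2101073) = -1.1306292
s₃ = 3.2101073 − (-1.1306292)·(-0.2898927)/(-9.5056292) = 3.2445880;  |Δ| = 0.0344807
p(3.2445880) = -0.0876689
s₄ = 3.2445880 − (-0.0876689)·(0.0344807)/(1.0429602) = 3.2474864;  |Δ| = 0.0028984
p(3.2474864) = 0.0010511
s₅ = 3.2474864 − 0.0010511·(0.0028984)/(0.0887201) = 3.2474521;  |Δ| = 0.0000343
|s₅ − s₄| = 0.0000343 < 10^{-4}

n = 5, sₙ = 3.24745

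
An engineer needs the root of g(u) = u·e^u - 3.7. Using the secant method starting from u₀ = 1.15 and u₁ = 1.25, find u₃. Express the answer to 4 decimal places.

1.1599

g(1.15) = -0.068078, g(1.25) = 0.662929
u₂ = 1.250000 − 0.662929·(1.250000 − 1.150000) / (0.662929 − (-0.068078)) = 1.250000 − (0.066293)/(0.731007) = 1.159313
g(1.159313) = -0.004409
u₃ = 1.159313 − (-0.004409)·(1.159313 − 1.250000) / (-0.004409 − 0.662929) = 1.159313 − (0.000400)/(-0.667338) = 1.159912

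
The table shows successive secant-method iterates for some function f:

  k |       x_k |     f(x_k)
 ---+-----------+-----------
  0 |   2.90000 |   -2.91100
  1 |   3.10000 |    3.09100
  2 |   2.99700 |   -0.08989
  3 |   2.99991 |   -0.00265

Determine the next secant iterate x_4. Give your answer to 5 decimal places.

3.00000

x_4 = 2.99991 − (-0.00265)·(2.99991 − 2.99700) / (-0.00265 − (-0.08989))
   = 2.99991 − (-0.0000077)/(0.0872400) = 2.9999984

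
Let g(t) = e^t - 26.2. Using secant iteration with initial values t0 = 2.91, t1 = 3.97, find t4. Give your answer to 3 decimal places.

3.268

g(2.91) = -7.84320, g(3.97) = 26.78453
t2 = 3.97000 − 26.78453·(3.97000 − 2.91000) / (26.78453 − (-7.84320)) = 3.97000 − (28.39160)/(34.62773) = 3.15009
g(3.15009) = -2.86182
t3 = 3.15009 − (-2.86182)·(3.15009 − 3.97000) / (-2.86182 − 26.78453) = 3.15009 − (2.34643)/(-29.64635) = 3.22924
g(3.22924) = -0.93960
t4 = 3.22924 − (-0.93960)·(3.22924 − 3.15009) / (-0.93960 − (-2.86182)) = 3.22924 − (-0.07437)/(1.92222) = 3.26793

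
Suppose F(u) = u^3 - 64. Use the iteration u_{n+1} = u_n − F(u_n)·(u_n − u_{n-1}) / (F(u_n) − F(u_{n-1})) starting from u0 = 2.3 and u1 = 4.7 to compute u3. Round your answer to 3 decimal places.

3.944

F(2.3) = -51.83300, F(4.7) = 39.82300
u2 = 4.70000 − 39.82300·(4.70000 − 2.30000) / (39.82300 − (-51.83300)) = 4.70000 − (95.57520)/(91.65600) = 3.65724
F(3.65724) = -15.08293
u3 = 3.65724 − (-15.08293)·(3.65724 − 4.70000) / (-15.08293 − 39.82300) = 3.65724 − (15.72788)/(-54.90593) = 3.94369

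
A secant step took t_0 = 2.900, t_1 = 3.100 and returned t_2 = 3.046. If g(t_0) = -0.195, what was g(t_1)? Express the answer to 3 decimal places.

The secant line through (2.900, -0.195) and (3.100, g(t_1)) crosses zero at t_2 = 3.046.
So (2.900, -0.195), (3.100, g(t_1)), (3.046, 0) are collinear:
g(t_1) = -0.195 · (3.100 − 3.046) / (2.900 − 3.046) = -0.195 · (0.05400)/(-0.14600) = 0.07212

0.072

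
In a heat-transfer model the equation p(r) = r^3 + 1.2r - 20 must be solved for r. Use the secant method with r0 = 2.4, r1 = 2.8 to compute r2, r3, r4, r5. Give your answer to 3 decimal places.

p(2.4) = -3.29600, p(2.8) = 5.31200
r2 = 2.80000 − 5.31200·(2.80000 − 2.40000) / (5.31200 − (-3.29600)) = 2.80000 − (2.12480)/(8.60800) = 2.55316
p(2.55316) = -0.29312
r3 = 2.55316 − (-0.29312)·(2.55316 − 2.80000) / (-0.29312 − 5.31200) = 2.55316 − (0.07235)/(-5.60512) = 2.56607
p(2.56607) = -0.02391
r4 = 2.56607 − (-0.02391)·(2.56607 − 2.55316) / (-0.02391 − (-0.29312)) = 2.56607 − (-0.00031)/(0.26920) = 2.56721
p(2.56721) = 0.00012
r5 = 2.56721 − 0.00012·(2.56721 − 2.56607) / (0.00012 − (-0.02391)) = 2.56721 − (0.00000)/(0.02404) = 2.56721

2.553, 2.566, 2.567, 2.567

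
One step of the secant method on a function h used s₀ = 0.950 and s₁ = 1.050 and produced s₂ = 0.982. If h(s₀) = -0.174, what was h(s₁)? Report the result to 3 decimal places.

The secant line through (0.950, -0.174) and (1.050, h(s₁)) crosses zero at s₂ = 0.982.
So (0.950, -0.174), (1.050, h(s₁)), (0.982, 0) are collinear:
h(s₁) = -0.174 · (1.050 − 0.982) / (0.950 − 0.982) = -0.174 · (0.06800)/(-0.03200) = 0.36975

0.370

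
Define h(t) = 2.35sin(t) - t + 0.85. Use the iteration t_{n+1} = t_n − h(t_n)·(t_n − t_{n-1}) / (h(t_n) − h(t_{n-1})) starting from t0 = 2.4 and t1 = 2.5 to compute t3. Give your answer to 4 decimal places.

h(2.4) = 0.037338, h(2.5) = -0.243590
t2 = 2.500000 − (-0.243590)·(2.500000 − 2.400000) / (-0.243590 − 0.037338) = 2.500000 − (-0.024359)/(-0.280929) = 2.413291
h(2.413291) = 0.000876
t3 = 2.413291 − 0.000876·(2.413291 − 2.500000) / (0.000876 − (-0.243590)) = 2.413291 − (-0.000076)/(0.244467) = 2.413602

2.4136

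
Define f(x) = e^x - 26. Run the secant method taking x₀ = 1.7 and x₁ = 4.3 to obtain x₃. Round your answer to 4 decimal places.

f(1.7) = -20.526053, f(4.3) = 47.699794
x₂ = 4.300000 − 47.699794·(4.300000 − 1.700000) / (47.699794 − (-20.526053)) = 4.300000 − (124.019464)/(68.225846) = 2.482222
f(2.482222) = -14.032176
x₃ = 2.482222 − (-14.032176)·(2.482222 − 4.300000) / (-14.032176 − 47.699794) = 2.482222 − (25.507386)/(-61.731970) = 2.895417

2.8954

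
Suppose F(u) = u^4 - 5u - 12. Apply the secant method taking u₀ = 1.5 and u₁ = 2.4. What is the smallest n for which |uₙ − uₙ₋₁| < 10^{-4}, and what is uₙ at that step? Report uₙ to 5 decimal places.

F(1.5) = -14.4375000, F(2.4) = 9.1776000
u₂ = 2.4000000 − 9.1776000·(0.9000000)/(23.6151000) = 2.0502306;  |Δ| = 0.3497694
F(2.0502306) = -4.5821996
u₃ = 2.0502306 − (-4.5821996)·(-0.3497694)/(-13.7597996) = 2.1667085;  |Δ| = 0.1164780
F(2.1667085) = -0.7940308
u₄ = 2.1667085 − (-0.7940308)·(0.1164780)/(3.7881688) = 2.1911232;  |Δ| = 0.0244147
F(2.1911232) = 0.0941873
u₅ = 2.1911232 − 0.0941873·(0.0244147)/(0.8882181) = 2.1885343;  |Δ| = 0.0025890
F(2.1885343) = -0.0016144
u₆ = 2.1885343 − (-0.0016144)·(-0.0025890)/(-0.0958017) = 2.1885779;  |Δ| = 0.0000436
|u₆ − u₅| = 0.0000436 < 10^{-4}

n = 6, uₙ = 2.18858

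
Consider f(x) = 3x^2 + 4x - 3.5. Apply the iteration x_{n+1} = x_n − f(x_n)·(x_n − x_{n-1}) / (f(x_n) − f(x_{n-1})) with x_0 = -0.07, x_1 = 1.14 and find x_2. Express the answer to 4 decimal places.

f(-0.07) = -3.765300, f(1.14) = 4.958800
x_2 = 1.140000 − 4.958800·(1.140000 − (-0.070000)) / (4.958800 − (-3.765300)) = 1.140000 − (6.000148)/(8.724100) = 0.452233

0.4522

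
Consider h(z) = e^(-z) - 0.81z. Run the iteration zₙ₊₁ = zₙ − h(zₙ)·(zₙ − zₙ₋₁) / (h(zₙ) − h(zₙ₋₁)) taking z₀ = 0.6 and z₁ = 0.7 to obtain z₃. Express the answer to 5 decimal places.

0.64665

h(0.6) = 0.0628116, h(0.7) = -0.0704147
z₂ = 0.7000000 − (-0.0704147)·(0.7000000 − 0.6000000) / (-0.0704147 − 0.0628116) = 0.7000000 − (-0.0070415)/(-0.1332263) = 0.6471466
h(0.6471466) = -0.0006512
z₃ = 0.6471466 − (-0.0006512)·(0.6471466 − 0.7000000) / (-0.0006512 − (-0.0704147)) = 0.6471466 − (0.0000344)/(0.0697635) = 0.6466532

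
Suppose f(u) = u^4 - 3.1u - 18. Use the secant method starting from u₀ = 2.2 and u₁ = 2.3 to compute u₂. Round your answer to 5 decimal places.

2.23282

f(2.2) = -1.3944000, f(2.3) = 2.8541000
u₂ = 2.3000000 − 2.8541000·(2.3000000 − 2.2000000) / (2.8541000 − (-1.3944000)) = 2.3000000 − (0.2854100)/(4.2485000) = 2.2328210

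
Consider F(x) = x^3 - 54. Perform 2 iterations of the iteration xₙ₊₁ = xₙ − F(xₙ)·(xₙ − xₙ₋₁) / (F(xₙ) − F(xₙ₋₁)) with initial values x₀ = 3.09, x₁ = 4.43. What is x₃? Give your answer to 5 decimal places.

3.76123

F(3.09) = -24.4963710, F(4.43) = 32.9383070
x₂ = 4.4300000 − 32.9383070·(4.4300000 − 3.0900000) / (32.9383070 − (-24.4963710)) = 4.4300000 − (44.1373314)/(57.4346780) = 3.6615212
F(3.6615212) = -4.9109457
x₃ = 3.6615212 − (-4.9109457)·(3.6615212 − 4.4300000) / (-4.9109457 − 32.9383070) = 3.6615212 − (3.7739576)/(-37.8492527) = 3.7612314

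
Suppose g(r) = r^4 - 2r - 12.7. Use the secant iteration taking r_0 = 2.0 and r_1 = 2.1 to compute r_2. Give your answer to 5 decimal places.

2.02155

g(2.0) = -0.7000000, g(2.1) = 2.5481000
r_2 = 2.1000000 − 2.5481000·(2.1000000 − 2.0000000) / (2.5481000 − (-0.7000000)) = 2.1000000 − (0.2548100)/(3.2481000) = 2.0215511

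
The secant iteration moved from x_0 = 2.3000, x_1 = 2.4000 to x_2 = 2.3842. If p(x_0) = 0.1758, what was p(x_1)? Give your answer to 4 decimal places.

-0.0330

The secant line through (2.3000, 0.1758) and (2.4000, p(x_1)) crosses zero at x_2 = 2.3842.
So (2.3000, 0.1758), (2.4000, p(x_1)), (2.3842, 0) are collinear:
p(x_1) = 0.1758 · (2.4000 − 2.3842) / (2.3000 − 2.3842) = 0.1758 · (0.015800)/(-0.084200) = -0.032989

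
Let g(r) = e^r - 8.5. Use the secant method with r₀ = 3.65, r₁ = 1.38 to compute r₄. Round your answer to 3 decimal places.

g(3.65) = 29.97467, g(1.38) = -4.52510
r₂ = 1.38000 − (-4.52510)·(1.38000 − 3.65000) / (-4.52510 − 29.97467) = 1.38000 − (10.27197)/(-34.49976) = 1.67774
g(1.67774) = -3.14655
r₃ = 1.67774 − (-3.14655)·(1.67774 − 1.38000) / (-3.14655 − (-4.52510)) = 1.67774 − (-0.93686)/(1.37854) = 2.35734
g(2.35734) = 2.06280
r₄ = 2.35734 − 2.06280·(2.35734 − 1.67774) / (2.06280 − (-3.14655)) = 2.35734 − (1.40188)/(5.20936) = 2.08823

2.088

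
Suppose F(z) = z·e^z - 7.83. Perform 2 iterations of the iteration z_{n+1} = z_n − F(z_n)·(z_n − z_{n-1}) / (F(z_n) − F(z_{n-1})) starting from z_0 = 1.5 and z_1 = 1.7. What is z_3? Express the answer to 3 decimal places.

1.592

F(1.5) = -1.10747, F(1.7) = 1.47571
z_2 = 1.70000 − 1.47571·(1.70000 − 1.50000) / (1.47571 − (-1.10747)) = 1.70000 − (0.29514)/(2.58318) = 1.58574
F(1.58574) = -0.08693
z_3 = 1.58574 − (-0.08693)·(1.58574 − 1.70000) / (-0.08693 − 1.47571) = 1.58574 − (0.00993)/(-1.56264) = 1.59210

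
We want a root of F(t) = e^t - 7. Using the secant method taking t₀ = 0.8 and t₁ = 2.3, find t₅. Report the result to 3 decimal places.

F(0.8) = -4.77446, F(2.3) = 2.97418
t₂ = 2.30000 − 2.97418·(2.30000 − 0.80000) / (2.97418 − (-4.77446)) = 2.30000 − (4.46127)/(7.74864) = 1.72425
F(1.72425) = -1.39168
t₃ = 1.72425 − (-1.39168)·(1.72425 − 2.30000) / (-1.39168 − 2.97418) = 1.72425 − (0.80126)/(-4.36586) = 1.90778
F(1.90778) = -0.26189
t₄ = 1.90778 − (-0.26189)·(1.90778 − 1.72425) / (-0.26189 − (-1.39168)) = 1.90778 − (-0.04806)/(1.12979) = 1.95032
F(1.95032) = 0.03095
t₅ = 1.95032 − 0.03095·(1.95032 − 1.90778) / (0.03095 − (-0.26189)) = 1.95032 − (0.00132)/(0.29284) = 1.94583

1.946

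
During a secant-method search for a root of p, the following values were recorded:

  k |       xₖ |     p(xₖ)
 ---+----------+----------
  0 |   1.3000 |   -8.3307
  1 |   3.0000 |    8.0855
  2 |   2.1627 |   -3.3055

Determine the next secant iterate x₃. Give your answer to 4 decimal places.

x₃ = 2.1627 − (-3.3055)·(2.1627 − 3.0000) / (-3.3055 − 8.0855)
   = 2.1627 − (2.767695)/(-11.391000) = 2.405672

2.4057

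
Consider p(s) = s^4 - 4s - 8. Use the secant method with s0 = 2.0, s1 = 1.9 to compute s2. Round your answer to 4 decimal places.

2.0000

p(2.0) = 0.000000, p(1.9) = -2.567900
s2 = 1.900000 − (-2.567900)·(1.900000 − 2.000000) / (-2.567900 − 0.000000) = 1.900000 − (0.256790)/(-2.567900) = 2.000000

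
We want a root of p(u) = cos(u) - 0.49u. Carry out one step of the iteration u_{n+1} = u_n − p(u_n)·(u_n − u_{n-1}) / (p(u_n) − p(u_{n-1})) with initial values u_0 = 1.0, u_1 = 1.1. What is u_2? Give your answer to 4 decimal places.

p(1.0) = 0.050302, p(1.1) = -0.085404
u_2 = 1.100000 − (-0.085404)·(1.100000 − 1.000000) / (-0.085404 − 0.050302) = 1.100000 − (-0.008540)/(-0.135706) = 1.037067

1.0371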